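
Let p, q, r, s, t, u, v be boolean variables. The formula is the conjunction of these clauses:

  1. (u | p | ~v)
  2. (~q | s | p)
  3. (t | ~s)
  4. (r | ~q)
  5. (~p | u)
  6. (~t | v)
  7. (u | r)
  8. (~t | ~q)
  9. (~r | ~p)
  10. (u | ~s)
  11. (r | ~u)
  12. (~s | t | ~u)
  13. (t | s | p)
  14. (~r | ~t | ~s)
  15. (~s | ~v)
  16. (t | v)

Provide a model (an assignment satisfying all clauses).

q occurs only negated in the remaining clauses — set q = False.
Try p = False.
The remaining clauses are satisfied by r = True, s = False, t = True, u = True, v = True.

p=F  q=F  r=T  s=F  t=T  u=T  v=T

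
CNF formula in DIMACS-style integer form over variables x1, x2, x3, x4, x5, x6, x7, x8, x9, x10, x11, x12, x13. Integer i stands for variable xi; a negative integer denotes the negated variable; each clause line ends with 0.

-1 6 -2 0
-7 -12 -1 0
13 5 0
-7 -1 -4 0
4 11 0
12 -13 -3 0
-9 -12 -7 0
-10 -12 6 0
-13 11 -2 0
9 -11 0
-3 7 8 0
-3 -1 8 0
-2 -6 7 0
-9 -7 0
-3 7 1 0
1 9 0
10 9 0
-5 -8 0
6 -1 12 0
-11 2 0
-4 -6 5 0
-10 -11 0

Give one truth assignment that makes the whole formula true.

x1=False, x2=True, x3=False, x4=True, x5=False, x6=False, x7=False, x8=False, x9=True, x10=False, x11=True, x12=True, x13=True

Pure literal: x3 appears only negated; assign x3 = False.
Try x1 = False.
  then x9 is forced to True.
  then x7 is forced to False.
The remaining clauses are satisfied by x2 = True, x4 = True, x5 = False, x6 = False, x8 = False, x10 = False, x11 = True, x12 = True, x13 = True.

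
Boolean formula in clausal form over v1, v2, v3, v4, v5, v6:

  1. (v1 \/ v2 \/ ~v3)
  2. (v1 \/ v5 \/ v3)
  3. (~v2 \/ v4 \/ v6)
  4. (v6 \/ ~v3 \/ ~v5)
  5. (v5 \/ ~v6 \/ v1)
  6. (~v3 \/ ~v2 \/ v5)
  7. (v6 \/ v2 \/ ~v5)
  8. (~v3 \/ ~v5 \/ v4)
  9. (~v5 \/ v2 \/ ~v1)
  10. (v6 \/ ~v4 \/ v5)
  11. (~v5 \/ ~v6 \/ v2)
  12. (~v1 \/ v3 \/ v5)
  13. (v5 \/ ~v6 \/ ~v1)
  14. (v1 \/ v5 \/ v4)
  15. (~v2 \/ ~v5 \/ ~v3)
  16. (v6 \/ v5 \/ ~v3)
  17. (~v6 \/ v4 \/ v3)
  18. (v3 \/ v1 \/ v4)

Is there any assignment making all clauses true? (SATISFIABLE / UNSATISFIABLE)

SATISFIABLE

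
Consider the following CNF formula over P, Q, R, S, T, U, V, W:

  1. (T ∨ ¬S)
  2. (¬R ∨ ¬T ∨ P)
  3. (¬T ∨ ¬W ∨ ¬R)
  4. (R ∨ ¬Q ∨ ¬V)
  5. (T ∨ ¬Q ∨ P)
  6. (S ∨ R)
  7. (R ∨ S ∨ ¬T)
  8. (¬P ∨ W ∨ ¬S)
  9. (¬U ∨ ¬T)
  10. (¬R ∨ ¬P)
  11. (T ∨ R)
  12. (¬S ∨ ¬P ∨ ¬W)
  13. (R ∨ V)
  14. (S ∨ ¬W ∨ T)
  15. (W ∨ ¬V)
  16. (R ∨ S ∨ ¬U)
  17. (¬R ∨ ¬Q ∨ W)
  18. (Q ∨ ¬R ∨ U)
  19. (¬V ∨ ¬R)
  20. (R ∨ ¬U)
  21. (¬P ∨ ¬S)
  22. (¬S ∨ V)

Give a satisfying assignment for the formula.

Branch on P: take P = False.
Set Q = False and propagate.
For the remaining variables, R = False, S = True, T = True, U = False, V = True, W = True works.
Every clause has at least one true literal under this assignment.
Check each clause:
  1. (T ∨ ¬S) — T is true.
  2. (¬R ∨ ¬T ∨ P) — ¬R is true.
  3. (¬W ∨ ¬R ∨ ¬T) — ¬R is true.
  4. (¬Q ∨ ¬V ∨ R) — ¬Q is true.
  5. (T ∨ ¬Q ∨ P) — T is true.
  6. (R ∨ S) — S is true.
  7. (S ∨ ¬T ∨ R) — S is true.
  8. (W ∨ ¬S ∨ ¬P) — W is true.
  9. (¬T ∨ ¬U) — ¬U is true.
  10. (¬P ∨ ¬R) — ¬R is true.
  11. (R ∨ T) — T is true.
  12. (¬P ∨ ¬W ∨ ¬S) — ¬P is true.
  13. (R ∨ V) — V is true.
  14. (S ∨ ¬W ∨ T) — S is true.
  15. (¬V ∨ W) — W is true.
  16. (¬U ∨ R ∨ S) — ¬U is true.
  17. (W ∨ ¬R ∨ ¬Q) — W is true.
  18. (U ∨ ¬R ∨ Q) — ¬R is true.
  19. (¬R ∨ ¬V) — ¬R is true.
  20. (R ∨ ¬U) — ¬U is true.
  21. (¬P ∨ ¬S) — ¬P is true.
  22. (V ∨ ¬S) — V is true.

P=False, Q=False, R=False, S=True, T=True, U=False, V=True, W=True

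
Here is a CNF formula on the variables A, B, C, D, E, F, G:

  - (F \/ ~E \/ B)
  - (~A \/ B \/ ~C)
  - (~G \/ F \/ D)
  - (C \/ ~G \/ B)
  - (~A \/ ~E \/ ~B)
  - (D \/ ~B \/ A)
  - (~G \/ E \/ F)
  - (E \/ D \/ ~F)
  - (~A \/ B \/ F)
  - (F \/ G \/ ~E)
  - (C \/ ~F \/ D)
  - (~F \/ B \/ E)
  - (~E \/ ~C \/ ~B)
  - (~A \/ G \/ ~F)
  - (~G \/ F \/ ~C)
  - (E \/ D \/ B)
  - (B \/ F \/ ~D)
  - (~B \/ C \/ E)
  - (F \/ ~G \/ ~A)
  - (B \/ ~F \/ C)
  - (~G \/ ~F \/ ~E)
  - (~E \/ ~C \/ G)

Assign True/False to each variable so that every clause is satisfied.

A=T  B=T  C=T  D=F  E=F  F=F  G=F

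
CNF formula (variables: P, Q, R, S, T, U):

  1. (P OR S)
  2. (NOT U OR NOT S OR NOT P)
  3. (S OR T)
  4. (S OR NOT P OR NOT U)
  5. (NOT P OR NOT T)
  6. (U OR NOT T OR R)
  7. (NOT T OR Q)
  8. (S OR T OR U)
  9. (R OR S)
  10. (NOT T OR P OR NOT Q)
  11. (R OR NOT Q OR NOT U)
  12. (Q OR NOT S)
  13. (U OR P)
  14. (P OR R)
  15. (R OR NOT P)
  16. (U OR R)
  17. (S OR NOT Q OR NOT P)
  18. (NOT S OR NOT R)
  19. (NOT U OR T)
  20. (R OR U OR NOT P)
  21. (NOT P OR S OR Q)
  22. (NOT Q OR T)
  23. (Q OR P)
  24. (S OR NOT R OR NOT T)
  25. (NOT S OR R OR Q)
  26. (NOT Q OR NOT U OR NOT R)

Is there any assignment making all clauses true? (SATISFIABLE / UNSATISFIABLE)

P = True:
  propagation gives T=False, S=True, U=False, Q=True; an empty clause results — contradiction.
P = False:
  propagation gives S=True, Q=True, T=False; an empty clause results — contradiction.
Every branch closes, so no satisfying assignment exists.

UNSATISFIABLE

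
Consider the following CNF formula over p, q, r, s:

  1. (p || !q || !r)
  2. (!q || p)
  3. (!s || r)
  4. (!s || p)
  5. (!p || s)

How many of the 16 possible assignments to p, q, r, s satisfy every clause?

Satisfying assignments:
  p=0 q=0 r=0 s=0
  p=0 q=0 r=1 s=0
  p=1 q=0 r=1 s=1
  p=1 q=1 r=1 s=1
That's 4 in total.

4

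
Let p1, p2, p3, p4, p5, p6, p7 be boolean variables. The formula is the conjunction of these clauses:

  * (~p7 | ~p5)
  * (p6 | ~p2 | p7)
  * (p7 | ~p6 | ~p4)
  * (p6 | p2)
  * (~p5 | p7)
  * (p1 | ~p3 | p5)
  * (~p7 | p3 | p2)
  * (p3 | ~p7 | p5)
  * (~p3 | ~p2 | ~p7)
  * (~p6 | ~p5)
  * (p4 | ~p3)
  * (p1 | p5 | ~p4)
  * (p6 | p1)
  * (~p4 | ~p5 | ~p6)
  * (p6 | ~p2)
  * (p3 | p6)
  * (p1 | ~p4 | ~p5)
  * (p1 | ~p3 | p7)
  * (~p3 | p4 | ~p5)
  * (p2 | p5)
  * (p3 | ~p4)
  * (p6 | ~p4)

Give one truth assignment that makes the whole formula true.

p1=T  p2=T  p3=F  p4=F  p5=F  p6=T  p7=F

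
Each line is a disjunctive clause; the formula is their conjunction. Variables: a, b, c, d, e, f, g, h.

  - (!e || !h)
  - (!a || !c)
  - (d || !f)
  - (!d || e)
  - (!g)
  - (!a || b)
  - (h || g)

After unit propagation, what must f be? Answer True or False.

(!g) stands alone — g = False.
(h || g) with g = False leaves only h, so h = True.
(!h || !e): since h = True, the clause reduces to (!e). e = False.
From (e || !d) and e = False: d = False.
(d || !f) with d = False leaves only !f, so f = False.

False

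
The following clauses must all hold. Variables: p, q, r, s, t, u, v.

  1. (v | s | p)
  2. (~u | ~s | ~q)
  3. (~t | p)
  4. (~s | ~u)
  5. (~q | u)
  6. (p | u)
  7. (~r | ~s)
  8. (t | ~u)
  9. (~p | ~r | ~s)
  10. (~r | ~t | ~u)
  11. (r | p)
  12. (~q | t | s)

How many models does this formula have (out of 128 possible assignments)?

16

Case analysis on s and u:
  s=1, u=1: a clause becomes empty — 0.
  s=1, u=0: remaining (p,q,r,t,v) ∈ {(1,0,0,0,0); (1,0,0,0,1); (1,0,0,1,0); (1,0,0,1,1)} — 4.
  s=0, u=1: remaining (p,q,r,t,v) ∈ {(1,0,0,1,0); (1,0,0,1,1); (1,1,0,1,0); (1,1,0,1,1)} — 4.
  s=0, u=0: forces p=1; q=0; r, t, v free → 2^3 = 8.
Total: 0 + 4 + 4 + 8 = 16.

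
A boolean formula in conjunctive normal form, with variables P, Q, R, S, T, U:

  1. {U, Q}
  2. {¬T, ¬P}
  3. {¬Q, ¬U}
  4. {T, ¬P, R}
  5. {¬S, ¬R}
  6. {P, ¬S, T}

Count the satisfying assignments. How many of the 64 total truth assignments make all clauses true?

Split on P, then T.
  P=T, T=T: a clause becomes empty — 0.
  P=T, T=F: remaining (Q,R,S,U) ∈ {(F,T,F,T); (T,T,F,F)} — 2.
  P=F, T=T: 6 of the 16 assignments to (Q,R,S,U) work.
  P=F, T=F: remaining (Q,R,S,U) ∈ {(F,F,F,T); (F,T,F,T); (T,F,F,F); (T,T,F,F)} — 4.
Total: 0 + 2 + 6 + 4 = 12.

12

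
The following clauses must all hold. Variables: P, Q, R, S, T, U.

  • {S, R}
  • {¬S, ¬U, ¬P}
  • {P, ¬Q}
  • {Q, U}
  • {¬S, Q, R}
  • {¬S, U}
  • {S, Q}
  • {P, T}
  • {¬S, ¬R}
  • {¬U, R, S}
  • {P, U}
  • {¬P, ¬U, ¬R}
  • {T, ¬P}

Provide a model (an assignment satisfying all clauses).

P=T, Q=T, R=T, S=F, T=T, U=F

Pure literal: T appears only positively; assign T = True.
Try P = True.
For the remaining variables, Q = True, R = True, S = False, U = False works.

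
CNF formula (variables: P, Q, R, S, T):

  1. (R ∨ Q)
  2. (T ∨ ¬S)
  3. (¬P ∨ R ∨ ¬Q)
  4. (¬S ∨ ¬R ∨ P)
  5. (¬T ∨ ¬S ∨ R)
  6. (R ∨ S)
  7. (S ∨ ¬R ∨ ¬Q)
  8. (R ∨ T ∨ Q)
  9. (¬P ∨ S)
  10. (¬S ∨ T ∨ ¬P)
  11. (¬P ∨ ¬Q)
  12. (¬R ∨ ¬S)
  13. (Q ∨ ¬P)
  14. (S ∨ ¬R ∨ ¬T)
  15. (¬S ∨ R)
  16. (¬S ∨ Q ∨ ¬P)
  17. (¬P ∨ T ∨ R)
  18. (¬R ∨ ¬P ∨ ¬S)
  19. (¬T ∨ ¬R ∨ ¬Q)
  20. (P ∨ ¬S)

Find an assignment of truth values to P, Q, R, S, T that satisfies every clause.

P=False, Q=False, R=True, S=False, T=False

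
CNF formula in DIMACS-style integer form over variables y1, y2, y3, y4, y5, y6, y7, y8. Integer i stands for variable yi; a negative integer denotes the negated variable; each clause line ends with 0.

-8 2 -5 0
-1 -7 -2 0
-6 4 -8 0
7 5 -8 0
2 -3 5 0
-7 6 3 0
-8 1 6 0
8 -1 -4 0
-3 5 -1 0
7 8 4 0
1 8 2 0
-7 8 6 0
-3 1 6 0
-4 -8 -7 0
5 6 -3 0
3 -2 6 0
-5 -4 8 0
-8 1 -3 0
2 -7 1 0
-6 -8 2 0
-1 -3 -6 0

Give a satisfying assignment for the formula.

y1=F, y2=T, y3=F, y4=F, y5=T, y6=T, y7=T, y8=F

Check each clause:
  1. (y2 \/ ~y8 \/ ~y5) — ~y8 is true.
  2. (~y1 \/ ~y7 \/ ~y2) — ~y1 is true.
  3. (~y8 \/ y4 \/ ~y6) — ~y8 is true.
  4. (y5 \/ ~y8 \/ y7) — ~y8 is true.
  5. (y5 \/ y2 \/ ~y3) — y2 is true.
  6. (y3 \/ y6 \/ ~y7) — y6 is true.
  7. (y6 \/ y1 \/ ~y8) — ~y8 is true.
  8. (~y1 \/ y8 \/ ~y4) — ~y4 is true.
  9. (y5 \/ ~y1 \/ ~y3) — ~y3 is true.
  10. (y4 \/ y8 \/ y7) — y7 is true.
  11. (y1 \/ y8 \/ y2) — y2 is true.
  12. (~y7 \/ y8 \/ y6) — y6 is true.
  13. (y1 \/ y6 \/ ~y3) — ~y3 is true.
  14. (~y4 \/ ~y8 \/ ~y7) — ~y8 is true.
  15. (y6 \/ y5 \/ ~y3) — ~y3 is true.
  16. (y6 \/ y3 \/ ~y2) — y6 is true.
  17. (~y5 \/ y8 \/ ~y4) — ~y4 is true.
  18. (y1 \/ ~y8 \/ ~y3) — ~y8 is true.
  19. (y2 \/ ~y7 \/ y1) — y2 is true.
  20. (y2 \/ ~y6 \/ ~y8) — ~y8 is true.
  21. (~y6 \/ ~y1 \/ ~y3) — ~y3 is true.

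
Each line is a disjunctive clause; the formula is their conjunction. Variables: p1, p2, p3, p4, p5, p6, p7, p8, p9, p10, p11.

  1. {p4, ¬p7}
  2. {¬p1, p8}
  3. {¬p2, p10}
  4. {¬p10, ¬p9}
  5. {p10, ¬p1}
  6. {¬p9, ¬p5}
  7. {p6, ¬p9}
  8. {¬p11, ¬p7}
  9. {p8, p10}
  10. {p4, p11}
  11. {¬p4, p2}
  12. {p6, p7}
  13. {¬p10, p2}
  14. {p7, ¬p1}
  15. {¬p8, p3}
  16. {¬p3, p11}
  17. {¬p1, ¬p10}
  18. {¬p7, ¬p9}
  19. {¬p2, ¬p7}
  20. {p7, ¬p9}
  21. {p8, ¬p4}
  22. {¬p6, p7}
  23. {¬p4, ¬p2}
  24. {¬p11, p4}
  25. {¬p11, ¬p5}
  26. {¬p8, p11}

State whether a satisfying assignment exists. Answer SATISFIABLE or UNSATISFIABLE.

UNSATISFIABLE

p7 = True:
  propagation gives p4=True, p11=False, p2=True; an empty clause results — contradiction.
p7 = False:
  propagation gives p6=True; an empty clause results — contradiction.
Every branch closes, so no satisfying assignment exists.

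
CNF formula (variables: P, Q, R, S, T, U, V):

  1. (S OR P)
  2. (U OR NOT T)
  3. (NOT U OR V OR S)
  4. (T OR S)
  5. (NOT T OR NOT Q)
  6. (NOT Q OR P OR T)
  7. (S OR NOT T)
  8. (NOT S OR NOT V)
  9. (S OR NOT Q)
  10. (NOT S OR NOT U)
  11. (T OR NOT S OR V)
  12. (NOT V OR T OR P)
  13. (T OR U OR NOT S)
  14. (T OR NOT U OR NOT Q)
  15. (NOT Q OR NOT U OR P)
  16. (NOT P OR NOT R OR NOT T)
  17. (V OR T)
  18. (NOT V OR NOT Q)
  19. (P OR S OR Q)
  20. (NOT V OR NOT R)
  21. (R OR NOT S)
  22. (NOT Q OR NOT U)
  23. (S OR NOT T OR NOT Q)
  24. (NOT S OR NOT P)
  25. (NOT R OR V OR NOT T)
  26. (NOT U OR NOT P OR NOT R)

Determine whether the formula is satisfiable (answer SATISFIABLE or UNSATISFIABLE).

S = True:
  propagation gives V=False, U=False, T=False; an empty clause results — contradiction.
S = False:
  propagation gives P=True, T=True; an empty clause results — contradiction.
Every branch closes, so no satisfying assignment exists.

UNSATISFIABLE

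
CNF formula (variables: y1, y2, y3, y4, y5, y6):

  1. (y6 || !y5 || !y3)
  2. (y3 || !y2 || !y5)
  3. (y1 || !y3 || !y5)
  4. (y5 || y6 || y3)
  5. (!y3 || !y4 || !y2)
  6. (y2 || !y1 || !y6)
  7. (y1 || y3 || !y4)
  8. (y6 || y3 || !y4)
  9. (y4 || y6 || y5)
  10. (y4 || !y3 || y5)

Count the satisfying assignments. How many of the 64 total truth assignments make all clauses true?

11

Case analysis on y3 and y5:
  y3=T, y5=T: remaining (y1,y2,y4,y6) ∈ {(T,T,F,T)} — 1.
  y3=T, y5=F: remaining (y1,y2,y4,y6) ∈ {(F,F,T,F); (F,F,T,T); (T,F,T,F)} — 3.
  y3=F, y5=T: remaining (y1,y2,y4,y6) ∈ {(F,F,F,F); (F,F,F,T); (T,F,F,F)} — 3.
  y3=F, y5=F: remaining (y1,y2,y4,y6) ∈ {(F,F,F,T); (F,T,F,T); (T,T,F,T); (T,T,T,T)} — 4.
Total: 1 + 3 + 3 + 4 = 11.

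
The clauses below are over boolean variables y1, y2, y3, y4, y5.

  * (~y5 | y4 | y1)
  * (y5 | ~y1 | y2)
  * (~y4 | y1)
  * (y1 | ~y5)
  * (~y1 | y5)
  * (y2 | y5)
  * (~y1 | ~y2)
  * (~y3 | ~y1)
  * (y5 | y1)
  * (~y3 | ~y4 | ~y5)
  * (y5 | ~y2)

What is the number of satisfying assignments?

2

Satisfying assignments:
  y1=T y2=F y3=F y4=F y5=T
  y1=T y2=F y3=F y4=T y5=T
That's 2 in total.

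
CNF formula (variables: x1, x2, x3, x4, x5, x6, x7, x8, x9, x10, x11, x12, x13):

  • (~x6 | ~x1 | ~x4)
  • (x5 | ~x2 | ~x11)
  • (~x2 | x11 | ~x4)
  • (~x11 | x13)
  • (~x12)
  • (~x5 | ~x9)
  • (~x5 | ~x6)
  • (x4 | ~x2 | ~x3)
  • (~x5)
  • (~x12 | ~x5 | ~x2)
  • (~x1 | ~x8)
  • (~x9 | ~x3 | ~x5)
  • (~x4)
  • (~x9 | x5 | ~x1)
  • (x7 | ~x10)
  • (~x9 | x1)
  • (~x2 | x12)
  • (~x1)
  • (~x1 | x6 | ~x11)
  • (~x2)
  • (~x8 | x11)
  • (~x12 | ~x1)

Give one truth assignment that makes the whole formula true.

(~x12) is a unit clause, so x12 = False.
Unit propagation: (~x5) forces x5 = False.
(~x4) is a unit clause, so x4 = False.
(~x2) is a unit clause, so x2 = False.
(~x1) is a unit clause, so x1 = False.
The clause (~x9) is unit: x9 must be False.
Pure literal: x7 appears only positively; assign x7 = True.
x10 occurs only negated in the remaining clauses — set x10 = False.
Set x8 = True and propagate.
  then x11 is forced to True.
  then x13 is forced to True.
x3, x6 are now unconstrained; take x3 = True, x6 = True.
Check each clause:
  1. (~x1 | ~x4 | ~x6) — ~x4 is true.
  2. (~x2 | ~x11 | x5) — ~x2 is true.
  3. (x11 | ~x2 | ~x4) — x11 is true.
  4. (~x11 | x13) — x13 is true.
  5. (~x12) — ~x12 is true.
  6. (~x5 | ~x9) — ~x5 is true.
  7. (~x5 | ~x6) — ~x5 is true.
  8. (x4 | ~x2 | ~x3) — ~x2 is true.
  9. (~x5) — ~x5 is true.
  10. (~x12 | ~x2 | ~x5) — ~x5 is true.
  11. (~x1 | ~x8) — ~x1 is true.
  12. (~x3 | ~x5 | ~x9) — ~x5 is true.
  13. (~x4) — ~x4 is true.
  14. (~x1 | x5 | ~x9) — ~x1 is true.
  15. (~x10 | x7) — ~x10 is true.
  16. (~x9 | x1) — ~x9 is true.
  17. (x12 | ~x2) — ~x2 is true.
  18. (~x1) — ~x1 is true.
  19. (~x1 | ~x11 | x6) — x6 is true.
  20. (~x2) — ~x2 is true.
  21. (x11 | ~x8) — x11 is true.
  22. (~x1 | ~x12) — ~x12 is true.

x1 = False  x2 = False  x3 = True  x4 = False  x5 = False  x6 = True  x7 = True  x8 = True  x9 = False  x10 = False  x11 = True  x12 = False  x13 = True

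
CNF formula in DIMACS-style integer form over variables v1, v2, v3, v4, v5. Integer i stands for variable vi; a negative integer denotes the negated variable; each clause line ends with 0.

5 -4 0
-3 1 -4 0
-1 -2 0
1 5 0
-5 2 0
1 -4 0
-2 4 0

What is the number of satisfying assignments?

2

The models are:
  v1=1 v2=0 v3=0 v4=0 v5=0
  v1=1 v2=0 v3=1 v4=0 v5=0
Count: 2.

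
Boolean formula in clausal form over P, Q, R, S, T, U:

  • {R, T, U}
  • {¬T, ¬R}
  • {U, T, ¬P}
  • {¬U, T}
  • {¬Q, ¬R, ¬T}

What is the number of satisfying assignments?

20

Split on T, then R.
  T=1, R=1: a clause becomes empty — 0.
  T=1, R=0: P, Q, S, U free → 2^4 = 16.
  T=0, R=1: remaining (P,Q,S,U) ∈ {(0,0,0,0); (0,0,1,0); (0,1,0,0); (0,1,1,0)} — 4.
  T=0, R=0: a clause becomes empty — 0.
Total: 0 + 16 + 4 + 0 = 20.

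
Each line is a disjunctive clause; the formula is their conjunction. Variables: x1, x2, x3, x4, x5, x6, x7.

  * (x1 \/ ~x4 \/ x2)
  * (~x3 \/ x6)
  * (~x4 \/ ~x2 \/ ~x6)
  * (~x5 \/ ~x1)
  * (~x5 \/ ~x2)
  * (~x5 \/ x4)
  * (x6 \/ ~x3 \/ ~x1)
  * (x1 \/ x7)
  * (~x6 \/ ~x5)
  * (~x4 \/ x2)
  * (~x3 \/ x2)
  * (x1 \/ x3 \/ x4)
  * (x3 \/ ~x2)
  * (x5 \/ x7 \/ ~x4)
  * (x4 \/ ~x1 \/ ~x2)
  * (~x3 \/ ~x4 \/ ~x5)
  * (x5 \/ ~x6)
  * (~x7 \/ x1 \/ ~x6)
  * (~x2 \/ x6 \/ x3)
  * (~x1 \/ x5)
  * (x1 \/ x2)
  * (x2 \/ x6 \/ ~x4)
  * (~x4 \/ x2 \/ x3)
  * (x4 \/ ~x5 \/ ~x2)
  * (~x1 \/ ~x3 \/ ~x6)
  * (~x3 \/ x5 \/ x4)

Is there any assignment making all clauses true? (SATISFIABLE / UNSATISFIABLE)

UNSATISFIABLE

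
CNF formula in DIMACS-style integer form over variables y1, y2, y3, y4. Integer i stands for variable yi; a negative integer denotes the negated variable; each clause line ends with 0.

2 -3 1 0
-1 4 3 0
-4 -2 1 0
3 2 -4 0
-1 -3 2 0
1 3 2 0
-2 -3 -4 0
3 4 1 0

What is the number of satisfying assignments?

3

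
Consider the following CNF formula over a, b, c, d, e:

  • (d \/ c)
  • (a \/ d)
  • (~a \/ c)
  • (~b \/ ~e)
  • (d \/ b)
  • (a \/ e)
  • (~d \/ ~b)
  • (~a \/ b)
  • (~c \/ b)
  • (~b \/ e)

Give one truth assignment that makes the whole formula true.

a=F, b=F, c=F, d=T, e=T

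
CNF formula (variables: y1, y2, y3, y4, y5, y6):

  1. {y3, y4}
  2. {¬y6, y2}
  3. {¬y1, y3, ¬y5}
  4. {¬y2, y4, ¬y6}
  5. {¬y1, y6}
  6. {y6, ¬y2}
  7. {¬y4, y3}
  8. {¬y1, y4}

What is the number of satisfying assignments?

8

The models are:
  y1=F y2=F y3=T y4=F y5=F y6=F
  y1=F y2=F y3=T y4=F y5=T y6=F
  y1=F y2=F y3=T y4=T y5=F y6=F
  y1=F y2=F y3=T y4=T y5=T y6=F
  y1=F y2=T y3=T y4=T y5=F y6=T
  y1=F y2=T y3=T y4=T y5=T y6=T
  y1=T y2=T y3=T y4=T y5=F y6=T
  y1=T y2=T y3=T y4=T y5=T y6=T
That's 8 in total.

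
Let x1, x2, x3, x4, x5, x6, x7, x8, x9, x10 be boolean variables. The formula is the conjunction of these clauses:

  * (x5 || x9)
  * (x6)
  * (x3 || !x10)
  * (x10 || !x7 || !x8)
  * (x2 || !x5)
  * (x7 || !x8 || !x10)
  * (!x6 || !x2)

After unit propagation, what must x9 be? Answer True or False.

True

(x6) is a unit clause: x6 = True.
In (!x2 || !x6), !x6 is now false; !x2 must hold, so x2 = False.
From (!x5 || x2) and x2 = False: x5 = False.
(x9 || x5): since x5 = False, the clause reduces to (x9). x9 = True.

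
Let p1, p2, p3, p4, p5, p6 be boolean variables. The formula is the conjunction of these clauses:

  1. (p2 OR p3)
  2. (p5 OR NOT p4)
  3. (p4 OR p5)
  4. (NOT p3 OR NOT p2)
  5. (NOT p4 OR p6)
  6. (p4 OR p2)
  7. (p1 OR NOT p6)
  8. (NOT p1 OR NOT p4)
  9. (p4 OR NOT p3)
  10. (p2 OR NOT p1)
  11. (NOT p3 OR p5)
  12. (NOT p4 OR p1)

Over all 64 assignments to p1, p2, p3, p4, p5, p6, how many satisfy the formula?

Satisfying assignments:
  p1=F p2=T p3=F p4=F p5=T p6=F
  p1=T p2=T p3=F p4=F p5=T p6=F
  p1=T p2=T p3=F p4=F p5=T p6=T
That's 3 in total.

3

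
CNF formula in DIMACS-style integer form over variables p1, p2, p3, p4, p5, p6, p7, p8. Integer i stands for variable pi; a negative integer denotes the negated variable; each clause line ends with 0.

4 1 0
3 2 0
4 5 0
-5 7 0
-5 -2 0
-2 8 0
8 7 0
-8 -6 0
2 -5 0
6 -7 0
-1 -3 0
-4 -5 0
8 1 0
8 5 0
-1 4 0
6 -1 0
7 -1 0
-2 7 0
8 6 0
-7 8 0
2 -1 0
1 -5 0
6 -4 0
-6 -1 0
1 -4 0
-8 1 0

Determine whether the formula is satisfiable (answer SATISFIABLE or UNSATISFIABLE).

UNSATISFIABLE

p1 = True:
  propagation gives p3=False, p2=True, p5=False, p4=True; an empty clause results — contradiction.
p1 = False:
  propagation gives p4=True; an empty clause results — contradiction.
Every branch closes, so no satisfying assignment exists.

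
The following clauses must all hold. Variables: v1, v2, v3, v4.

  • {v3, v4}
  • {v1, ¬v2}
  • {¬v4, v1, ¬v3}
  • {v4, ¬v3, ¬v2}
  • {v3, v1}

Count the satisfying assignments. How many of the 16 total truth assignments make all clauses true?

Satisfying assignments:
  v1=F v2=F v3=T v4=F
  v1=T v2=F v3=F v4=T
  v1=T v2=F v3=T v4=F
  v1=T v2=F v3=T v4=T
  v1=T v2=T v3=F v4=T
  v1=T v2=T v3=T v4=T
Count: 6.

6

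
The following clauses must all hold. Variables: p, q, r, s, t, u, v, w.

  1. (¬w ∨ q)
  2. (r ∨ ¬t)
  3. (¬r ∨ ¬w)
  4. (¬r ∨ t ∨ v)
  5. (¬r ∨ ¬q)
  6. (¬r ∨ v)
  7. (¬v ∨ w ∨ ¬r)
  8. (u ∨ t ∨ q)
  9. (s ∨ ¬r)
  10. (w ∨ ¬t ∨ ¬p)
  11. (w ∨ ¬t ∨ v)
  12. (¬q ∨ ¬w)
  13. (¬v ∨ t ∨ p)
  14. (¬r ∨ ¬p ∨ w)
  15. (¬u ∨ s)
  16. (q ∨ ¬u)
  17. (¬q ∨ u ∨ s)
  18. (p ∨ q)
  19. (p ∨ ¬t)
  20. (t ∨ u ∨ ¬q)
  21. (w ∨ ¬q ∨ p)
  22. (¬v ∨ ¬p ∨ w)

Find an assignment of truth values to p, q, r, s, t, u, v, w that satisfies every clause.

p = T, q = T, r = F, s = T, t = F, u = T, v = F, w = F

Check each clause:
  1. (¬w ∨ q) — ¬w is true.
  2. (r ∨ ¬t) — ¬t is true.
  3. (¬w ∨ ¬r) — ¬w is true.
  4. (¬r ∨ v ∨ t) — ¬r is true.
  5. (¬r ∨ ¬q) — ¬r is true.
  6. (¬r ∨ v) — ¬r is true.
  7. (¬v ∨ ¬r ∨ w) — ¬v is true.
  8. (t ∨ q ∨ u) — q is true.
  9. (s ∨ ¬r) — s is true.
  10. (¬t ∨ ¬p ∨ w) — ¬t is true.
  11. (v ∨ ¬t ∨ w) — ¬t is true.
  12. (¬w ∨ ¬q) — ¬w is true.
  13. (p ∨ ¬v ∨ t) — ¬v is true.
  14. (¬p ∨ w ∨ ¬r) — ¬r is true.
  15. (s ∨ ¬u) — s is true.
  16. (q ∨ ¬u) — q is true.
  17. (¬q ∨ u ∨ s) — s is true.
  18. (q ∨ p) — p is true.
  19. (¬t ∨ p) — p is true.
  20. (t ∨ ¬q ∨ u) — u is true.
  21. (w ∨ p ∨ ¬q) — p is true.
  22. (¬v ∨ ¬p ∨ w) — ¬v is true.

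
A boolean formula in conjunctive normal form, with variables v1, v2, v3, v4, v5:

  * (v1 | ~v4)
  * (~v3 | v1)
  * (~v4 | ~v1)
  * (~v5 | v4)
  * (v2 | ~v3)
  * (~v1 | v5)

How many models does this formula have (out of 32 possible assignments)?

Satisfying assignments:
  v1=F v2=F v3=F v4=F v5=F
  v1=F v2=T v3=F v4=F v5=F
That's 2 in total.

2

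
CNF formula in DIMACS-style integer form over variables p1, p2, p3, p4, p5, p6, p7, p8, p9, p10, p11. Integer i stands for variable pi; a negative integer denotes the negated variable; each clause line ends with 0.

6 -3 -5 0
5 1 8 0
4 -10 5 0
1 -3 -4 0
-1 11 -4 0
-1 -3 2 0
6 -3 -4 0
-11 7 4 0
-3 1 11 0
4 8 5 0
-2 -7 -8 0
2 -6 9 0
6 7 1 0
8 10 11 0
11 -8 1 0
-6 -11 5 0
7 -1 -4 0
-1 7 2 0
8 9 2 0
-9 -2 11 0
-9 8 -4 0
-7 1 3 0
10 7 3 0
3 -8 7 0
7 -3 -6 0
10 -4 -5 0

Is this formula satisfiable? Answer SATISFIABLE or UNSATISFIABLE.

Set p1 = True and propagate.
Set p2 = False and propagate.
  then p3 is forced to False.
  then p7 is forced to True.
The remaining clauses are satisfied by p4 = True, p5 = True, p6 = False, p8 = True, p9 = True, p10 = True, p11 = True.
So p1 = T, p2 = F, p3 = F, p4 = T, p5 = T, p6 = F, p7 = T, p8 = T, p9 = T, p10 = T, p11 = T is a satisfying assignment.

SATISFIABLE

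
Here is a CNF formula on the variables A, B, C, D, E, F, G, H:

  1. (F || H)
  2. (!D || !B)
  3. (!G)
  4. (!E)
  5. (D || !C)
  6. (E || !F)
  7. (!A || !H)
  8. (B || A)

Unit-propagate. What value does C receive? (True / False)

(!G) is a unit clause: G = False.
Unit clause (!E) sets E = False.
(E || !F): since E = False, the clause reduces to (!F). F = False.
(H || F): since F = False, the clause reduces to (H). H = True.
From (!A || !H) and H = True: A = False.
In (A || B), A is now false; B must hold, so B = True.
In (!D || !B), !B is now false; !D must hold, so D = False.
(!C || D): since D = False, the clause reduces to (!C). C = False.

False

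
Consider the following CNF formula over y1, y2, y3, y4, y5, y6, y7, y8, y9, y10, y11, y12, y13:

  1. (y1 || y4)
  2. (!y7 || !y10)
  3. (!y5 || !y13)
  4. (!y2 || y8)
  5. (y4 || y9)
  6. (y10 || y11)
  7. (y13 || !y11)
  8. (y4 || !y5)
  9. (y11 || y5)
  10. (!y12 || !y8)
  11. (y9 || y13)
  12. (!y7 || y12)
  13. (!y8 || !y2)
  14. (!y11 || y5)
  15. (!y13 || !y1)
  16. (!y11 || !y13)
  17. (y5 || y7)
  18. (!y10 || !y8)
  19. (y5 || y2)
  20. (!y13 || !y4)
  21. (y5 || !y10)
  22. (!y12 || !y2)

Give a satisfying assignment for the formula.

Pure literal: y9 appears only positively; assign y9 = True.
Set y1 = False and propagate.
  then y4 is forced to True.
  then y13 is forced to False.
  then y11 is forced to False.
  then y10 is forced to True.
  then y7 is forced to False.
  then y5 is forced to True.
  then y8 is forced to False.
  then y2 is forced to False.
y3, y6, y12 are now unconstrained; take y3 = False, y6 = True, y12 = True.
Check each clause:
  1. (y4 || y1) — y4 is true.
  2. (!y7 || !y10) — !y7 is true.
  3. (!y13 || !y5) — !y13 is true.
  4. (y8 || !y2) — !y2 is true.
  5. (y4 || y9) — y9 is true.
  6. (y11 || y10) — y10 is true.
  7. (!y11 || y13) — !y11 is true.
  8. (y4 || !y5) — y4 is true.
  9. (y5 || y11) — y5 is true.
  10. (!y8 || !y12) — !y8 is true.
  11. (y13 || y9) — y9 is true.
  12. (!y7 || y12) — !y7 is true.
  13. (!y2 || !y8) — !y8 is true.
  14. (!y11 || y5) — y5 is true.
  15. (!y1 || !y13) — !y13 is true.
  16. (!y13 || !y11) — !y13 is true.
  17. (y7 || y5) — y5 is true.
  18. (!y10 || !y8) — !y8 is true.
  19. (y5 || y2) — y5 is true.
  20. (!y13 || !y4) — !y13 is true.
  21. (y5 || !y10) — y5 is true.
  22. (!y12 || !y2) — !y2 is true.

y1 = False, y2 = False, y3 = False, y4 = True, y5 = True, y6 = True, y7 = False, y8 = False, y9 = True, y10 = True, y11 = False, y12 = True, y13 = False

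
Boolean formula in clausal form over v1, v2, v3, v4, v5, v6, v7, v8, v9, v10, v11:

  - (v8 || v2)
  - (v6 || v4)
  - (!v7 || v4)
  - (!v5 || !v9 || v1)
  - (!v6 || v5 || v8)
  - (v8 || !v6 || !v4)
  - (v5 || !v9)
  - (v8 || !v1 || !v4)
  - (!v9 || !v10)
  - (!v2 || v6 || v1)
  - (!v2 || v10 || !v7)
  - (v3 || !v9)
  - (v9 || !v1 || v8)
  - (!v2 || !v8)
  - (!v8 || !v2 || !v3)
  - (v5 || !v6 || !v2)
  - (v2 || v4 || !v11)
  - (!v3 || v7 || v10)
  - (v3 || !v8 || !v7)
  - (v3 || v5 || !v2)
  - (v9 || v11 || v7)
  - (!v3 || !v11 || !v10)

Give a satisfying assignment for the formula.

v1 = True  v2 = False  v3 = True  v4 = True  v5 = False  v6 = True  v7 = True  v8 = True  v9 = False  v10 = False  v11 = False

Try v1 = True.
Branch on v2: take v2 = False.
  then v8 is forced to True.
Set v3 = True and propagate.
The remaining clauses are satisfied by v4 = True, v5 = False, v6 = True, v7 = True, v9 = False, v10 = False, v11 = False.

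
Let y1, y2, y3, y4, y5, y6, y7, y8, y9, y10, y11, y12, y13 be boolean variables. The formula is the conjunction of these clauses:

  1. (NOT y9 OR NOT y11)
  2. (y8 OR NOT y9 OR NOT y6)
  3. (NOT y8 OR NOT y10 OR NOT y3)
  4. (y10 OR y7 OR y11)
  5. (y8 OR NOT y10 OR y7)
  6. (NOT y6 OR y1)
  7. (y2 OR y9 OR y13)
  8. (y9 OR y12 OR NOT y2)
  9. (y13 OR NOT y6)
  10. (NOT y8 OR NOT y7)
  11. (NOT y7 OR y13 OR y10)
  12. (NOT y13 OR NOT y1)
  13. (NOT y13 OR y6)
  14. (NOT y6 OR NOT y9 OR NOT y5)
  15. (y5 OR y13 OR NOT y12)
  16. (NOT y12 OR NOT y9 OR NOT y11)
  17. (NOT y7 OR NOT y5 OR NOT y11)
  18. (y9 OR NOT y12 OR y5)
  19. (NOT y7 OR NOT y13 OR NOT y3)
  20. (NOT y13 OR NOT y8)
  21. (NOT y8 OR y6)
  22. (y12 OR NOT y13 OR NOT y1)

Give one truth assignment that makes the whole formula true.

y1 = 1, y2 = 0, y3 = 0, y4 = 0, y5 = 1, y6 = 0, y7 = 1, y8 = 0, y9 = 1, y10 = 1, y11 = 0, y12 = 0, y13 = 0

y3 occurs only negated in the remaining clauses — set y3 = False.
Try y1 = True.
  then y13 is forced to False.
  then y6 is forced to False.
  then y8 is forced to False.
Branch on y2: take y2 = False.
  then y9 is forced to True.
  then y11 is forced to False.
The remaining clauses are satisfied by y4 = False, y5 = True, y7 = True, y10 = True, y12 = False.
Check each clause:
  1. (NOT y11 OR NOT y9) — NOT y11 is true.
  2. (NOT y9 OR y8 OR NOT y6) — NOT y6 is true.
  3. (NOT y10 OR NOT y8 OR NOT y3) — NOT y8 is true.
  4. (y10 OR y11 OR y7) — y10 is true.
  5. (NOT y10 OR y7 OR y8) — y7 is true.
  6. (NOT y6 OR y1) — y1 is true.
  7. (y2 OR y13 OR y9) — y9 is true.
  8. (y12 OR NOT y2 OR y9) — y9 is true.
  9. (y13 OR NOT y6) — NOT y6 is true.
  10. (NOT y7 OR NOT y8) — NOT y8 is true.
  11. (NOT y7 OR y10 OR y13) — y10 is true.
  12. (NOT y13 OR NOT y1) — NOT y13 is true.
  13. (NOT y13 OR y6) — NOT y13 is true.
  14. (NOT y9 OR NOT y5 OR NOT y6) — NOT y6 is true.
  15. (y13 OR y5 OR NOT y12) — y5 is true.
  16. (NOT y9 OR NOT y12 OR NOT y11) — NOT y12 is true.
  17. (NOT y11 OR NOT y7 OR NOT y5) — NOT y11 is true.
  18. (y5 OR NOT y12 OR y9) — y9 is true.
  19. (NOT y3 OR NOT y13 OR NOT y7) — NOT y13 is true.
  20. (NOT y13 OR NOT y8) — NOT y8 is true.
  21. (NOT y8 OR y6) — NOT y8 is true.
  22. (NOT y13 OR NOT y1 OR y12) — NOT y13 is true.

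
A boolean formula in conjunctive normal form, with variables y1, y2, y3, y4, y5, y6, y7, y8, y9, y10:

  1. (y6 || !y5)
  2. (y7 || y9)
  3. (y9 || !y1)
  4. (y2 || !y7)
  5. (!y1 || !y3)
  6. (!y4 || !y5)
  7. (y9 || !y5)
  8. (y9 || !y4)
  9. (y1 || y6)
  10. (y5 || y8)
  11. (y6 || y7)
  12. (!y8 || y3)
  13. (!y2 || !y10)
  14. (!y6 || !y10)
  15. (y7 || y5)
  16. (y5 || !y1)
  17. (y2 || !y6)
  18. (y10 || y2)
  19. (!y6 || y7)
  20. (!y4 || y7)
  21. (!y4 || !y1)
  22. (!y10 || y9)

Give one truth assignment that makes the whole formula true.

y1 = F, y2 = T, y3 = T, y4 = F, y5 = F, y6 = T, y7 = T, y8 = T, y9 = F, y10 = F

y4 occurs only negated in the remaining clauses — set y4 = False.
Set y1 = False and propagate.
  then y6 is forced to True.
  then y10 is forced to False.
  then y2 is forced to True.
  then y7 is forced to True.
Set y3 = True and propagate.
Try y5 = False.
  then y8 is forced to True.
y9 is now unconstrained; take y9 = False.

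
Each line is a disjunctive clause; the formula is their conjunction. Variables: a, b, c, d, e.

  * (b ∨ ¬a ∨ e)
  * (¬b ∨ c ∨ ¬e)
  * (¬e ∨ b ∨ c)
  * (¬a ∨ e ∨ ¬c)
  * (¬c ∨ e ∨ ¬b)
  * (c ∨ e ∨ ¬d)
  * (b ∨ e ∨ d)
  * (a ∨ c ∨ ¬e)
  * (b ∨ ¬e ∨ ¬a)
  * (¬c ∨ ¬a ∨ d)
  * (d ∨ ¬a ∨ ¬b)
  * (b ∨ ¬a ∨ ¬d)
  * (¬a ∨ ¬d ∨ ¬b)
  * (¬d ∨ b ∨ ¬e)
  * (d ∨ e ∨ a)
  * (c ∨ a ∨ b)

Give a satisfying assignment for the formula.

a=F, b=T, c=T, d=T, e=T

Branch on a: take a = False.
The remaining clauses are satisfied by b = True, c = True, d = True, e = True.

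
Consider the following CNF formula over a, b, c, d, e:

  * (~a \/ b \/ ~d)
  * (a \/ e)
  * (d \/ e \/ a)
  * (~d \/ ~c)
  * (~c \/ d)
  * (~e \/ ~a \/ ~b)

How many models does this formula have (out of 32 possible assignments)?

8

Case analysis on a and d:
  a=1, d=1: remaining (b,c,e) ∈ {(1,0,0)} — 1.
  a=1, d=0: remaining (b,c,e) ∈ {(0,0,0); (0,0,1); (1,0,0)} — 3.
  a=0, d=1: remaining (b,c,e) ∈ {(0,0,1); (1,0,1)} — 2.
  a=0, d=0: remaining (b,c,e) ∈ {(0,0,1); (1,0,1)} — 2.
Total: 1 + 3 + 2 + 2 = 8.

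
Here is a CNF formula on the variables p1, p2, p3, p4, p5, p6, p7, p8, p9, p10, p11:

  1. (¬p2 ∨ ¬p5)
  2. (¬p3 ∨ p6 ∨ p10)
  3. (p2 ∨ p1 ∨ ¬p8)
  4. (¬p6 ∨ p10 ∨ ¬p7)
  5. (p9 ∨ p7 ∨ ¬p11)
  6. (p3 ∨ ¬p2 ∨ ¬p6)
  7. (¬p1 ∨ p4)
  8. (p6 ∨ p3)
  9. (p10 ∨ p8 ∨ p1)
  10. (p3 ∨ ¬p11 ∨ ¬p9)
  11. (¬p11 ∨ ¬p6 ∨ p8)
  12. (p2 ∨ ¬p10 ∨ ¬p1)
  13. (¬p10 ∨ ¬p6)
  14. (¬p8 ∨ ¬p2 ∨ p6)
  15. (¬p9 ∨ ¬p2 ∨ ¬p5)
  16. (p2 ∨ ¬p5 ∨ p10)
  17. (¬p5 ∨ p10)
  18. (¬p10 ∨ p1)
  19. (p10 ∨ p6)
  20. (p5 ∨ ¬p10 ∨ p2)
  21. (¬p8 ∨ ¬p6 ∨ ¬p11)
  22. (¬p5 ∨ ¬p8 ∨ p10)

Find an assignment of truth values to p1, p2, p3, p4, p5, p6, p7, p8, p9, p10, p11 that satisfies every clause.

p4 occurs only positively in the remaining clauses — set p4 = True.
Pure literal: p11 appears only negated; assign p11 = False.
Try p1 = True.
Set p2 = True and propagate.
  then p5 is forced to False.
For the remaining variables, p3 = True, p6 = False, p7 = False, p8 = False, p9 = True, p10 = True works.
Every clause has at least one true literal under this assignment.

p1 = True, p2 = True, p3 = True, p4 = True, p5 = False, p6 = False, p7 = False, p8 = False, p9 = True, p10 = True, p11 = False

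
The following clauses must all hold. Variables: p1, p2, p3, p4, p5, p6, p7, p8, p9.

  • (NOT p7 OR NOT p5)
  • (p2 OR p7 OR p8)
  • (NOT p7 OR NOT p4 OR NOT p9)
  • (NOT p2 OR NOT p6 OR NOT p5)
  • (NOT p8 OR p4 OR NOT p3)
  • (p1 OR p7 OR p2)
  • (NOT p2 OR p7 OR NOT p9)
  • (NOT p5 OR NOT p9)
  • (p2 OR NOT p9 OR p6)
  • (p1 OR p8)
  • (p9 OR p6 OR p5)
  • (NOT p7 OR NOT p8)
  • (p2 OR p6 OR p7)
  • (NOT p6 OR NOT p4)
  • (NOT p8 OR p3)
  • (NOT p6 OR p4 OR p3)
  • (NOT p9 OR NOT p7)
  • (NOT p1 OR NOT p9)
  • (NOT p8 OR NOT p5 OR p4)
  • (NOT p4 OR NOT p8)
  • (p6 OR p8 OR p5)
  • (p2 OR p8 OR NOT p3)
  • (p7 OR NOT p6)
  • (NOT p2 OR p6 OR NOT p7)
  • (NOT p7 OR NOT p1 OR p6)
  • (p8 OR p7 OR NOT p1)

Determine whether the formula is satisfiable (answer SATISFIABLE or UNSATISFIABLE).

SATISFIABLE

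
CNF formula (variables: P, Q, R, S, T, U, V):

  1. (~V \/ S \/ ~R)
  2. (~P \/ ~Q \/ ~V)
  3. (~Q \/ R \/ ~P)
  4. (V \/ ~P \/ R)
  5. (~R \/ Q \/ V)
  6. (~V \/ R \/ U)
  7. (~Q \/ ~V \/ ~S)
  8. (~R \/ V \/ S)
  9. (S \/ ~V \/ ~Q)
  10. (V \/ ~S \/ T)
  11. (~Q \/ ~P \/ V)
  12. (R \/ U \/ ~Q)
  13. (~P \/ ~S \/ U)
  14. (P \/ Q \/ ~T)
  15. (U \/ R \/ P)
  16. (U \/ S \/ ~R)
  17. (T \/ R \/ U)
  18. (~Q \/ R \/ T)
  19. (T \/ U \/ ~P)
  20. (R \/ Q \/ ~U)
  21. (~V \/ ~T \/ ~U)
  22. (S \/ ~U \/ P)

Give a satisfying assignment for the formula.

Branch on P: take P = False.
Set Q = True and propagate.
The remaining clauses are satisfied by R = True, S = True, T = True, U = True, V = False.
Every clause has at least one true literal under this assignment.

P = 0, Q = 1, R = 1, S = 1, T = 1, U = 1, V = 0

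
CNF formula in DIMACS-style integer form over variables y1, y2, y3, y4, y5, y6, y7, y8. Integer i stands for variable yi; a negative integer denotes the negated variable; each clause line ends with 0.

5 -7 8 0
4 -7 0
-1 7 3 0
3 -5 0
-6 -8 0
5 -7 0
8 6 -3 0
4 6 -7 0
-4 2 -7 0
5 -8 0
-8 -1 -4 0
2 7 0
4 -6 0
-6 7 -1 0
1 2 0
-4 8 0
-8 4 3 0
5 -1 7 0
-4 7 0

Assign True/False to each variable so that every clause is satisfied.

y1=1, y2=1, y3=1, y4=0, y5=1, y6=0, y7=0, y8=1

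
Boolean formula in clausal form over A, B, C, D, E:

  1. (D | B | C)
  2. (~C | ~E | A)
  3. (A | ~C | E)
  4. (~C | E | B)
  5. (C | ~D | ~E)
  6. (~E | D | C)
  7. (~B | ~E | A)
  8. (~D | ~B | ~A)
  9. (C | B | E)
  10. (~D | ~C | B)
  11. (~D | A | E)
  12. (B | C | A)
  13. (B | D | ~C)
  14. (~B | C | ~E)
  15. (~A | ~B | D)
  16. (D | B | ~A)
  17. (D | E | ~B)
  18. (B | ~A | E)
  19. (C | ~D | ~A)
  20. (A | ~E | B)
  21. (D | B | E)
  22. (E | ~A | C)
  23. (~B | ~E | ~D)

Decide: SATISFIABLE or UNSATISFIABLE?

B = True:
  E = True:
    propagation gives A=True, D=False; an empty clause results — contradiction.
  E = False:
    propagation gives D=True, A=False; an empty clause results — contradiction.
B = False:
  C = True:
    propagation gives E=True, A=True, D=False; an empty clause results — contradiction.
  C = False:
    propagation gives D=True, E=False; an empty clause results — contradiction.
Every branch closes, so no satisfying assignment exists.

UNSATISFIABLE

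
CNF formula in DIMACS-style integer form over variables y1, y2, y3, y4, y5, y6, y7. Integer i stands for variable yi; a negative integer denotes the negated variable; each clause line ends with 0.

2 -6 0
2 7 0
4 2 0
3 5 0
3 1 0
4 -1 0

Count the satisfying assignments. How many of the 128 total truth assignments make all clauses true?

33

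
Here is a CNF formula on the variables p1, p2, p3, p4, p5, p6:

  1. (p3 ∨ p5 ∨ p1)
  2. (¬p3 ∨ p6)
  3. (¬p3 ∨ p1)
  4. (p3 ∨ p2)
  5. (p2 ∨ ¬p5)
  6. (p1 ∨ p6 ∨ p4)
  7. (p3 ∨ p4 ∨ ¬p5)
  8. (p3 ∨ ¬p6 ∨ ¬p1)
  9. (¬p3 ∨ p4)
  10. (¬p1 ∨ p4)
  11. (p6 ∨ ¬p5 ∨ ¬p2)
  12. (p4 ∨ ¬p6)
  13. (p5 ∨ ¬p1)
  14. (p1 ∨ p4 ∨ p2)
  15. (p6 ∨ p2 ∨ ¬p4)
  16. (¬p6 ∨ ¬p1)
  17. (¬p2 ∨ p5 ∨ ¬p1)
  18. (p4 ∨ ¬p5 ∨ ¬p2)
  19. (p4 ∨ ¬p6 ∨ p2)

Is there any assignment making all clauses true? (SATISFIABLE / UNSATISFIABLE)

SATISFIABLE

Try p1 = False.
  then p3 is forced to False.
  then p5 is forced to True.
  then p2 is forced to True.
  then p4 is forced to True.
  then p6 is forced to True.
Every clause has at least one true literal under this assignment.
So p1=False, p2=True, p3=False, p4=True, p5=True, p6=True is a satisfying assignment.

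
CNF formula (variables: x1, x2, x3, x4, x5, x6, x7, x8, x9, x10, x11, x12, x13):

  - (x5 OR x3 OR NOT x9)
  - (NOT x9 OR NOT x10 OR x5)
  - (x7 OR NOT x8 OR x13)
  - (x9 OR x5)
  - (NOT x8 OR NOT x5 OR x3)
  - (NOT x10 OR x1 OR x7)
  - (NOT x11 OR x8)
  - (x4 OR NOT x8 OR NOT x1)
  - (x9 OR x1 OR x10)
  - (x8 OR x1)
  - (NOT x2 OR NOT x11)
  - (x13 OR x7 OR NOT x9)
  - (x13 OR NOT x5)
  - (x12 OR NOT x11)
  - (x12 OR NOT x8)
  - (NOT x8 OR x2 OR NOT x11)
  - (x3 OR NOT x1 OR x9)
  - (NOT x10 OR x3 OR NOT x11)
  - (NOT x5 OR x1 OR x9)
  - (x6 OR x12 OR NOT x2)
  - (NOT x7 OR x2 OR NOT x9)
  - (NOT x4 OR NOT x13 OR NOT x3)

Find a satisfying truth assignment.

x1=True  x2=True  x3=True  x4=False  x5=True  x6=True  x7=False  x8=False  x9=True  x10=True  x11=False  x12=False  x13=True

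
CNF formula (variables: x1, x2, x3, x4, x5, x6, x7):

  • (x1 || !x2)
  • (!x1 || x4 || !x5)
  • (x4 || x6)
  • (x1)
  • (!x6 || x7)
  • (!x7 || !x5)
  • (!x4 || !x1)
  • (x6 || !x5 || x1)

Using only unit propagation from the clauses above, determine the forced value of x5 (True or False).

Unit clause (x1) sets x1 = True.
(!x1 || !x4): since x1 = True, the clause reduces to (!x4). x4 = False.
From (!x1 || !x5 || x4) and x4 = False, x1 = True: x5 = False.

False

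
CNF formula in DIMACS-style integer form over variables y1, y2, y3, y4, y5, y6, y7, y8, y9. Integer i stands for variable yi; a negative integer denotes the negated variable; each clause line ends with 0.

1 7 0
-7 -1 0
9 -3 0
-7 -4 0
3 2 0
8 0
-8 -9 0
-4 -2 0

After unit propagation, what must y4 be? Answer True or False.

(y8) stands alone — y8 = True.
(NOT y8 OR NOT y9) with y8 = True leaves only NOT y9, so y9 = False.
In (y9 OR NOT y3), y9 is now false; NOT y3 must hold, so y3 = False.
In (y3 OR y2), y3 is now false; y2 must hold, so y2 = True.
(NOT y2 OR NOT y4): since y2 = True, the clause reduces to (NOT y4). y4 = False.

False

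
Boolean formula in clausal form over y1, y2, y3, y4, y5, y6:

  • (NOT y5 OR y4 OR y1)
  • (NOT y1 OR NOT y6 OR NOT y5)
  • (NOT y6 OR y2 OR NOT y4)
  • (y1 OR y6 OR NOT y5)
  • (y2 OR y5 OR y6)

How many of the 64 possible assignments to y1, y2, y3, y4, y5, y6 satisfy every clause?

30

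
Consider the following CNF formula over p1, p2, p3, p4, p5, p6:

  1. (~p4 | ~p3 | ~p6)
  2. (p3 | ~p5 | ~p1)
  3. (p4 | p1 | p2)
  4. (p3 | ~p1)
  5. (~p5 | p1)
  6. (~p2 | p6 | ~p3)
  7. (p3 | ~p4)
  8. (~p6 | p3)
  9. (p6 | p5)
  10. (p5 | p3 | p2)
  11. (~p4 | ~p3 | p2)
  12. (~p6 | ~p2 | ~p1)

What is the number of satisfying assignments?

4

The models are:
  p1=F p2=T p3=T p4=F p5=F p6=T
  p1=T p2=F p3=T p4=F p5=F p6=T
  p1=T p2=F p3=T p4=F p5=T p6=F
  p1=T p2=F p3=T p4=F p5=T p6=T
Count: 4.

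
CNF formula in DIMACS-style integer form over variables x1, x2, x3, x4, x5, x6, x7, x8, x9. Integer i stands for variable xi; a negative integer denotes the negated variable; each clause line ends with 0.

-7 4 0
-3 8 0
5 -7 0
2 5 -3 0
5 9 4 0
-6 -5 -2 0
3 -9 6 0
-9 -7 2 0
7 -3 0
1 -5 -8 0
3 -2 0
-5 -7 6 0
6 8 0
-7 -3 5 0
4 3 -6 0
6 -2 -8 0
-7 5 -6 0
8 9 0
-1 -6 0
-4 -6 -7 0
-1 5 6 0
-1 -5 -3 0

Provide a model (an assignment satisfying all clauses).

x1=F, x2=F, x3=F, x4=T, x5=T, x6=T, x7=F, x8=F, x9=T

Branch on x1: take x1 = False.
The remaining clauses are satisfied by x2 = False, x3 = False, x4 = True, x5 = True, x6 = True, x7 = False, x8 = False, x9 = True.
Every clause has at least one true literal under this assignment.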